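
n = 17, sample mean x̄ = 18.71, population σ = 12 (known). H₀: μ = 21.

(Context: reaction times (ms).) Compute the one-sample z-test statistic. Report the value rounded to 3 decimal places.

SE = σ/√n = 12/√17 = 2.9104
z = (x̄−μ₀)/SE = (18.71−21)/2.9104 = -0.7868

test statistic = -0.787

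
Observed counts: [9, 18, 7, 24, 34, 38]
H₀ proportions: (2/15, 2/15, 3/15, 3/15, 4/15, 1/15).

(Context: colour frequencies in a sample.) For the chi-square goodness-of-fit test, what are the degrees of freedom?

degrees of freedom = 5

df = k − 1 = 6 − 1 = 5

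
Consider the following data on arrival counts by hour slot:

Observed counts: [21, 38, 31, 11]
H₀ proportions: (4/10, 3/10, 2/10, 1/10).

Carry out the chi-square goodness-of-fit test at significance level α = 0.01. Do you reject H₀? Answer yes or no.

n = 101; E_i = n·p_i = [40.40, 30.30, 20.20, 10.10]
χ² = (21−40.40)²/40.40 + (38−30.30)²/30.30 + (31−20.20)²/20.20 + (11−10.10)²/10.10 = 17.1271
df = 3
p-value (upper-tail) = 0.00067
At α=0.01: p < α → reject H₀

reject H₀: yes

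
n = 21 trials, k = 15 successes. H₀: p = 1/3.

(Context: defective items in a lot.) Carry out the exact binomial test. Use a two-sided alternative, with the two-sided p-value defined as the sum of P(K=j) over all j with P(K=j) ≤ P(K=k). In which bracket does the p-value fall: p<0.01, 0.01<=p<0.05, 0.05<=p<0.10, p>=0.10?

Exact binomial: n=21, k=15, p₀=1/3=0.3333
P(X=j) = C(n,j)·p₀^j·(1−p₀)^(n−j); p = Σ P(X=j) over j with P(X=j) ≤ P(X=15)
p-value (two-sided) = 0.00060
→ bracket: p<0.01

p-value bracket: p<0.01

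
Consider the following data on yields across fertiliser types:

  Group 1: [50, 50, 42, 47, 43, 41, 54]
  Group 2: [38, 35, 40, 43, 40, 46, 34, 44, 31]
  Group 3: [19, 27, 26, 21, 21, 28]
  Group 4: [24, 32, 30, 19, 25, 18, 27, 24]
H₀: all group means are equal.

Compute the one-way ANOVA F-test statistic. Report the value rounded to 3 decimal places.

test statistic = 39.960

Group means [46.71, 39.00, 23.67, 24.88], grand mean 33.967
SSB = Σnᵢ(x̄ᵢ−x̄)² = 2663.330; SSW = ΣΣ(x−x̄ᵢ)² = 577.637
MSB = 2663.330/3 = 887.7766; MSW = 577.637/26 = 22.2168
F = MSB/MSW = 39.9597
df = (3, 26)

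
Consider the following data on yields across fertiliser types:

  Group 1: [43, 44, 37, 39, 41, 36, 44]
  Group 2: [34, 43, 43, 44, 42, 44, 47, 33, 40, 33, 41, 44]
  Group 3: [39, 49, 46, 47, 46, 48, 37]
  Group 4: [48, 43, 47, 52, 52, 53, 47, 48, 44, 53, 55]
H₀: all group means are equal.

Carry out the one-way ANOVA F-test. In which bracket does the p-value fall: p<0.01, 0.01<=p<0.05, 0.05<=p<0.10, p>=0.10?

p-value bracket: p<0.01

Group means [40.57, 40.67, 44.57, 49.27], grand mean 43.946
SSB = Σnᵢ(x̄ᵢ−x̄)² = 523.615; SSW = ΣΣ(x−x̄ᵢ)² = 600.277
MSB = 523.615/3 = 174.5383; MSW = 600.277/33 = 18.1902
F = MSB/MSW = 9.5952
df = (3, 33)
p-value (upper-tail) = 0.00011
→ bracket: p<0.01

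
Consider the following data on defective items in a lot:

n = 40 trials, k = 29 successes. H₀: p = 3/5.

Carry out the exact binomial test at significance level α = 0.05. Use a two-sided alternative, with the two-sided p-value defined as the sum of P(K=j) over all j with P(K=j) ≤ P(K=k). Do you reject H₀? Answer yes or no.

Exact binomial: n=40, k=29, p₀=3/5=0.6000
P(X=j) = C(n,j)·p₀^j·(1−p₀)^(n−j); p = Σ P(X=j) over j with P(X=j) ≤ P(X=29)
p-value (two-sided) = 0.14530
At α=0.05: p ≥ α → fail to reject H₀

reject H₀: no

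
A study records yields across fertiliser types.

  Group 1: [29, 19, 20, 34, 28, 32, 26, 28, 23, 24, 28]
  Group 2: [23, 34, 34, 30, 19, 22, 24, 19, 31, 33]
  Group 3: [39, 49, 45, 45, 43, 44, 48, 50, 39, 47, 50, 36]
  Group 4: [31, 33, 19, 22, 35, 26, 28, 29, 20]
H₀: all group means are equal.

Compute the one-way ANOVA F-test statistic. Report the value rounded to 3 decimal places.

Group means [26.45, 26.90, 44.58, 27.00], grand mean 31.857
SSB = Σnᵢ(x̄ᵢ−x̄)² = 2722.599; SSW = ΣΣ(x−x̄ᵢ)² = 1048.544
MSB = 2722.599/3 = 907.5330; MSW = 1048.544/38 = 27.5933
F = MSB/MSW = 32.8897
df = (3, 38)

test statistic = 32.890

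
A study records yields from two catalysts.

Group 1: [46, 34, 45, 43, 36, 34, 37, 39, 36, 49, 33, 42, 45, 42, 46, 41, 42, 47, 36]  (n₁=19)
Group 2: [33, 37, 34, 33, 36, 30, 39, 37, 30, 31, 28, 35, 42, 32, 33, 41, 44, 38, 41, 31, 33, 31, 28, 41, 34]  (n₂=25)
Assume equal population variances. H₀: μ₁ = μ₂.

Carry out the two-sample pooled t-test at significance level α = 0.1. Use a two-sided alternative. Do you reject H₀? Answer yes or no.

reject H₀: yes

x̄₁=40.684, s₁=4.967, n₁=19
x̄₂=34.880, s₂=4.540, n₂=25
s_p² = [18·4.967² + 24·4.540²]/42 = 22.3511
SE = √(s_p²·(1/19+1/25)) = 1.4389
t = (40.684−34.880)/1.4389 = 4.0338
df = 42
p-value (two-sided) = 0.00023
At α=0.1: p < α → reject H₀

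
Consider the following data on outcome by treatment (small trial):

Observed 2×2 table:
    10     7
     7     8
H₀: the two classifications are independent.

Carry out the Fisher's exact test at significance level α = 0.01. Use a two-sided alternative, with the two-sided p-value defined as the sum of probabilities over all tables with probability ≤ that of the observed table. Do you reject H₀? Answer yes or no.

reject H₀: no

Margins: r₁=17, r₂=15, c₁=17, c₂=15, n=32
p_obs = C(17,10)·C(15,7)/C(32,17); sum pmf over tables with pmf ≤ p_obs
p-value (two-sided) = 0.72348
At α=0.01: p ≥ α → fail to reject H₀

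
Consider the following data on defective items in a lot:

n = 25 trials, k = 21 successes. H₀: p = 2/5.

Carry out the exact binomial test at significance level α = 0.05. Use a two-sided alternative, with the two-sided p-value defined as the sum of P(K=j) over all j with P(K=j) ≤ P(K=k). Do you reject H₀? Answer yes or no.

reject H₀: yes

Exact binomial: n=25, k=21, p₀=2/5=0.4000
P(X=j) = C(n,j)·p₀^j·(1−p₀)^(n−j); p = Σ P(X=j) over j with P(X=j) ≤ P(X=21)
p-value (two-sided) = 0.00001
At α=0.05: p < α → reject H₀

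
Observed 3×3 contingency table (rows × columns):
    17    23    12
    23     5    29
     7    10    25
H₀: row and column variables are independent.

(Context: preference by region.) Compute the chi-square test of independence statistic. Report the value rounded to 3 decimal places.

test statistic = 26.187

Row totals [52, 57, 42], col totals [47, 38, 66], n=151
χ² = (17−16.19)²/16.19 + (23−13.09)²/13.09 + (12−22.73)²/22.73 + (23−17.74)²/17.74 + (5−14.34)²/14.34 + (29−24.91)²/24.91 + (7−13.07)²/13.07 + (10−10.57)²/10.57 + (25−18.36)²/18.36 = 26.1868
df = 4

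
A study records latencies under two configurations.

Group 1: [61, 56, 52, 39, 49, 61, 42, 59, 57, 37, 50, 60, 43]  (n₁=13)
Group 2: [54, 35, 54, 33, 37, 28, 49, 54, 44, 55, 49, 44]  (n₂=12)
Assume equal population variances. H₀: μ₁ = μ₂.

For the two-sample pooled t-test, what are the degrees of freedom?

degrees of freedom = 23

df = n₁ + n₂ − 2 = 13 + 12 − 2 = 23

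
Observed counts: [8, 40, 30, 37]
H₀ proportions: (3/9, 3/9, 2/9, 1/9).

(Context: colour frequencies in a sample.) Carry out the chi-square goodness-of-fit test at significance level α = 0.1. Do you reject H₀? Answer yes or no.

n = 115; E_i = n·p_i = [38.33, 38.33, 25.56, 12.78]
χ² = (8−38.33)²/38.33 + (40−38.33)²/38.33 + (30−25.56)²/25.56 + (37−12.78)²/12.78 = 70.7652
df = 3
p-value (upper-tail) = 0.00000
At α=0.1: p < α → reject H₀

reject H₀: yes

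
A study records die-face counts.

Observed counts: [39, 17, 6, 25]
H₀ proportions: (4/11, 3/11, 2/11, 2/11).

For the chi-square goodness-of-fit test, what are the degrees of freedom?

df = k − 1 = 4 − 1 = 3

degrees of freedom = 3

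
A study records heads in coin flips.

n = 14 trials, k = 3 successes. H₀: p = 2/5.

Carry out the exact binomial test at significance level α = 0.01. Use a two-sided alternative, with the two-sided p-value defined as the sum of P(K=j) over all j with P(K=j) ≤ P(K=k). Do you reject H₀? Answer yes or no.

Exact binomial: n=14, k=3, p₀=2/5=0.4000
P(X=j) = C(n,j)·p₀^j·(1−p₀)^(n−j); p = Σ P(X=j) over j with P(X=j) ≤ P(X=3)
p-value (two-sided) = 0.18263
At α=0.01: p ≥ α → fail to reject H₀

reject H₀: no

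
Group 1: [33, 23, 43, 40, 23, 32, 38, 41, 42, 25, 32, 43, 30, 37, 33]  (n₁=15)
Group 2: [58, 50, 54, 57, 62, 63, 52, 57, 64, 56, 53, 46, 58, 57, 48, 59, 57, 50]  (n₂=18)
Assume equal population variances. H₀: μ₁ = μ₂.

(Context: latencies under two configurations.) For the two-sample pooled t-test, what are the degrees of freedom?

df = n₁ + n₂ − 2 = 15 + 18 − 2 = 31

degrees of freedom = 31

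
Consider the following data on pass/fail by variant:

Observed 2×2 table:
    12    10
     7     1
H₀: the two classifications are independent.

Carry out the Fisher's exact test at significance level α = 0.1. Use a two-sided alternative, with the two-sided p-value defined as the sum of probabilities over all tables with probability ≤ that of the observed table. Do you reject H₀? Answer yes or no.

Margins: r₁=22, r₂=8, c₁=19, c₂=11, n=30
p_obs = C(22,12)·C(8,7)/C(30,19); sum pmf over tables with pmf ≤ p_obs
p-value (two-sided) = 0.19870
At α=0.1: p ≥ α → fail to reject H₀

reject H₀: no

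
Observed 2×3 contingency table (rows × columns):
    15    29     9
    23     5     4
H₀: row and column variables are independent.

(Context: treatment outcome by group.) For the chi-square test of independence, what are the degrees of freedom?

degrees of freedom = 2

df = (r−1)(c−1) = (2−1)·(3−1) = 2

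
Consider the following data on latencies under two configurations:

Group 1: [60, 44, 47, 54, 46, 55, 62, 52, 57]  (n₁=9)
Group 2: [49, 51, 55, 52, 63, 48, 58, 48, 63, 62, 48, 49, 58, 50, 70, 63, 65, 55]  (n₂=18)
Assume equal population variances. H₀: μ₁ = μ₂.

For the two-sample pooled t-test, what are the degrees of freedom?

degrees of freedom = 25

df = n₁ + n₂ − 2 = 9 + 18 − 2 = 25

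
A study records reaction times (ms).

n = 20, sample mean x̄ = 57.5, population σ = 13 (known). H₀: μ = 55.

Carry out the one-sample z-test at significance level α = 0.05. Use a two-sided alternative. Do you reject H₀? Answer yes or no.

reject H₀: no

SE = σ/√n = 13/√20 = 2.9069
z = (x̄−μ₀)/SE = (57.5−55)/2.9069 = 0.8600
p-value (two-sided) = 0.38977
At α=0.05: p ≥ α → fail to reject H₀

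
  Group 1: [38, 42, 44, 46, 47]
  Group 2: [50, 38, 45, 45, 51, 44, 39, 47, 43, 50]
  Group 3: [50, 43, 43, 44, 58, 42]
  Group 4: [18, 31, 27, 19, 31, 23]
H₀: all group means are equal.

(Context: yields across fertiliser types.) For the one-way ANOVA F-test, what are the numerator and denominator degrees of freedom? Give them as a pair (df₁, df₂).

degrees of freedom = [3, 23]

k = 4 groups, N = 27 total
df = (k−1, N−k) = (4−1, 27−4) = (3, 23)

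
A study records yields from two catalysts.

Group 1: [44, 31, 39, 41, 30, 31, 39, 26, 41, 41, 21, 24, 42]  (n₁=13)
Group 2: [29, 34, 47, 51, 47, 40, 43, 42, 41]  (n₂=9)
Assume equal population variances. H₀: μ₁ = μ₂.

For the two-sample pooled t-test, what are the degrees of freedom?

df = n₁ + n₂ − 2 = 13 + 9 − 2 = 20

degrees of freedom = 20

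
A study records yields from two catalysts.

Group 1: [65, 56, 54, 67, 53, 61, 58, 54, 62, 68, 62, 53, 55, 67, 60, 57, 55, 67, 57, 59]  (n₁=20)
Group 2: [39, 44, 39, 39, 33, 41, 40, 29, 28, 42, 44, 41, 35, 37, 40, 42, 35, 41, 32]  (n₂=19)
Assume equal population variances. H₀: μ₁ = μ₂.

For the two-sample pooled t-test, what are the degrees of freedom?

df = n₁ + n₂ − 2 = 20 + 19 − 2 = 37

degrees of freedom = 37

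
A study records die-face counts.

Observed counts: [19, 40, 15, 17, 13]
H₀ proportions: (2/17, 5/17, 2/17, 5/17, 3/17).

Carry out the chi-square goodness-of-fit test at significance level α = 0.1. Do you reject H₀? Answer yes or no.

n = 104; E_i = n·p_i = [12.24, 30.59, 12.24, 30.59, 18.35]
χ² = (19−12.24)²/12.24 + (40−30.59)²/30.59 + (15−12.24)²/12.24 + (17−30.59)²/30.59 + (13−18.35)²/18.35 = 14.8583
df = 4
p-value (upper-tail) = 0.00500
At α=0.1: p < α → reject H₀

reject H₀: yes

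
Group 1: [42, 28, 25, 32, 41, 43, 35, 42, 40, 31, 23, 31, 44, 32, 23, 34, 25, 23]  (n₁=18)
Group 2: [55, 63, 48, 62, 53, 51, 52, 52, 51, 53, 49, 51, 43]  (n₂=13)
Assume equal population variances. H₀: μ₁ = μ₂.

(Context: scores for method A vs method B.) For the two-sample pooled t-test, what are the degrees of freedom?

df = n₁ + n₂ − 2 = 18 + 13 − 2 = 29

degrees of freedom = 29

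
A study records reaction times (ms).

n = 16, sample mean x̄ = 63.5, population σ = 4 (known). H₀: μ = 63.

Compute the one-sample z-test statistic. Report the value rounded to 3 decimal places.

SE = σ/√n = 4/√16 = 1.0000
z = (x̄−μ₀)/SE = (63.5−63)/1.0000 = 0.5000

test statistic = 0.500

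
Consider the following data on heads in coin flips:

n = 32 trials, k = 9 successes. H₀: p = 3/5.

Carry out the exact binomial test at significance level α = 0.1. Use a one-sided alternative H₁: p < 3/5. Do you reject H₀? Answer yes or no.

Exact binomial: n=32, k=9, p₀=3/5=0.6000
P(X≤9) from Σ C(n,i)·p₀^i·(1−p₀)^(n−i)
p-value (one-sided, H₁ less) = 0.00026
At α=0.1: p < α → reject H₀

reject H₀: yes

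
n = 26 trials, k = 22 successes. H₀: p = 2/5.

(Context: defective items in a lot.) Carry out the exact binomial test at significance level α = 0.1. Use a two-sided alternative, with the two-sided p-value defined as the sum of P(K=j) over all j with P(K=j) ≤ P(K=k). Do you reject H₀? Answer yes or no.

Exact binomial: n=26, k=22, p₀=2/5=0.4000
P(X=j) = C(n,j)·p₀^j·(1−p₀)^(n−j); p = Σ P(X=j) over j with P(X=j) ≤ P(X=22)
p-value (two-sided) = 0.00001
At α=0.1: p < α → reject H₀

reject H₀: yes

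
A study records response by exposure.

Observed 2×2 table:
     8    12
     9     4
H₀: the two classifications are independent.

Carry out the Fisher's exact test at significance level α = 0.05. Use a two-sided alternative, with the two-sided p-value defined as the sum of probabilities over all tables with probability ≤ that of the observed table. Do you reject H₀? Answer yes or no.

Margins: r₁=20, r₂=13, c₁=17, c₂=16, n=33
p_obs = C(20,8)·C(13,9)/C(33,17); sum pmf over tables with pmf ≤ p_obs
p-value (two-sided) = 0.15706
At α=0.05: p ≥ α → fail to reject H₀

reject H₀: no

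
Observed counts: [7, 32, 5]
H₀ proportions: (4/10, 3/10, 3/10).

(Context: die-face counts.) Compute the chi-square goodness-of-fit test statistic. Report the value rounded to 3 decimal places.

n = 44; E_i = n·p_i = [17.60, 13.20, 13.20]
χ² = (7−17.60)²/17.60 + (32−13.20)²/13.20 + (5−13.20)²/13.20 = 38.2538
df = 2

test statistic = 38.254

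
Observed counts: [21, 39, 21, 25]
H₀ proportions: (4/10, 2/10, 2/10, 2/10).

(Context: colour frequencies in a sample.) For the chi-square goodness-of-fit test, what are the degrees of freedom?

df = k − 1 = 4 − 1 = 3

degrees of freedom = 3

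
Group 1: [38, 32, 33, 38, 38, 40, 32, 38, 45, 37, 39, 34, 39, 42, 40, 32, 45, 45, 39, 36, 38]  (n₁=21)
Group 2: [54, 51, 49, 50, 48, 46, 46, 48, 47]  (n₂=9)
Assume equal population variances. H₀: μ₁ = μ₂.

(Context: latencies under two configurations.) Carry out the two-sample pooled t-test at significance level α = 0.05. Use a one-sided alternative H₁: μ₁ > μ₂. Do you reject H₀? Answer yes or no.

reject H₀: no

x̄₁=38.095, s₁=4.049, n₁=21
x̄₂=48.778, s₂=2.587, n₂=9
s_p² = [20·4.049² + 8·2.587²]/28 = 13.6202
SE = √(s_p²·(1/21+1/9)) = 1.4704
t = (38.095−48.778)/1.4704 = -7.2653
df = 28
p-value (one-sided, H₁ greater) = 1.00000
At α=0.05: p ≥ α → fail to reject H₀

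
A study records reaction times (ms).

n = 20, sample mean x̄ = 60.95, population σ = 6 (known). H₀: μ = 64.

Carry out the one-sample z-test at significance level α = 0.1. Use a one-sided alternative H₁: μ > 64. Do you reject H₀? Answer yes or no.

reject H₀: no

SE = σ/√n = 6/√20 = 1.3416
z = (x̄−μ₀)/SE = (60.95−64)/1.3416 = -2.2733
p-value (one-sided, H₁ greater) = 0.98850
At α=0.1: p ≥ α → fail to reject H₀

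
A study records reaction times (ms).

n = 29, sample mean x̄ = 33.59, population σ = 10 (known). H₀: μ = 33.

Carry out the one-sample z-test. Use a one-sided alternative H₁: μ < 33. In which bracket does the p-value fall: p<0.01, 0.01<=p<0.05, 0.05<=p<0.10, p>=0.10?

SE = σ/√n = 10/√29 = 1.8570
z = (x̄−μ₀)/SE = (33.59−33)/1.8570 = 0.3177
p-value (one-sided, H₁ less) = 0.62465
→ bracket: p>=0.10

p-value bracket: p>=0.10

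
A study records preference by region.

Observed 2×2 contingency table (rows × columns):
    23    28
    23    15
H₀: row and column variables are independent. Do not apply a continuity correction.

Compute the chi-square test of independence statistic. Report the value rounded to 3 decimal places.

Row totals [51, 38], col totals [46, 43], n=89
χ² = (23−26.36)²/26.36 + (28−24.64)²/24.64 + (23−19.64)²/19.64 + (15−18.36)²/18.36 = 2.0756
df = 1

test statistic = 2.076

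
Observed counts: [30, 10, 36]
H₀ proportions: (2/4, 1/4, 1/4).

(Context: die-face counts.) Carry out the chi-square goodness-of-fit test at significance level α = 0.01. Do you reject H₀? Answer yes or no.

reject H₀: yes

n = 76; E_i = n·p_i = [38.00, 19.00, 19.00]
χ² = (30−38.00)²/38.00 + (10−19.00)²/19.00 + (36−19.00)²/19.00 = 21.1579
df = 2
p-value (upper-tail) = 0.00003
At α=0.01: p < α → reject H₀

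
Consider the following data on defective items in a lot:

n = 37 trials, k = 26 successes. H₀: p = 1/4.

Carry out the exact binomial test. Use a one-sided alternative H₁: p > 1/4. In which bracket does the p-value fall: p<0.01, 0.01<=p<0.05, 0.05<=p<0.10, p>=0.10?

Exact binomial: n=37, k=26, p₀=1/4=0.2500
P(X≥26) from Σ C(n,i)·p₀^i·(1−p₀)^(n−i)
p-value (one-sided, H₁ greater) = 0.00000
→ bracket: p<0.01

p-value bracket: p<0.01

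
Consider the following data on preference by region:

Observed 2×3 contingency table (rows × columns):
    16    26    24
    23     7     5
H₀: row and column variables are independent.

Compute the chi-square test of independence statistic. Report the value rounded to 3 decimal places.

Row totals [66, 35], col totals [39, 33, 29], n=101
χ² = (16−25.49)²/25.49 + (26−21.56)²/21.56 + (24−18.95)²/18.95 + (23−13.51)²/13.51 + (7−11.44)²/11.44 + (5−10.05)²/10.05 = 16.7027
df = 2

test statistic = 16.703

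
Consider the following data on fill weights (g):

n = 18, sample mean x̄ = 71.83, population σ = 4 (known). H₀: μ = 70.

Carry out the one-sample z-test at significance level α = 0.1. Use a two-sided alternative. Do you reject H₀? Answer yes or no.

reject H₀: yes

SE = σ/√n = 4/√18 = 0.9428
z = (x̄−μ₀)/SE = (71.83−70)/0.9428 = 1.9410
p-value (two-sided) = 0.05226
At α=0.1: p < α → reject H₀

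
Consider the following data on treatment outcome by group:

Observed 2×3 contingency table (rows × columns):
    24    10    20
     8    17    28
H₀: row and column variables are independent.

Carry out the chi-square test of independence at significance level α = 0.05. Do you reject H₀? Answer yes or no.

reject H₀: yes

Row totals [54, 53], col totals [32, 27, 48], n=107
χ² = (24−16.15)²/16.15 + (10−13.63)²/13.63 + (20−24.22)²/24.22 + (8−15.85)²/15.85 + (17−13.37)²/13.37 + (28−23.78)²/23.78 = 11.1398
df = 2
p-value (upper-tail) = 0.00381
At α=0.05: p < α → reject H₀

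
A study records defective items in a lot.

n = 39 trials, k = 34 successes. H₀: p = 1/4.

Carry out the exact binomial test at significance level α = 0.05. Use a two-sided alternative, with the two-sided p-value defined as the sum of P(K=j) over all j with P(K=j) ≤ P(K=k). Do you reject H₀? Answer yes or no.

reject H₀: yes

Exact binomial: n=39, k=34, p₀=1/4=0.2500
P(X=j) = C(n,j)·p₀^j·(1−p₀)^(n−j); p = Σ P(X=j) over j with P(X=j) ≤ P(X=34)
p-value (two-sided) = 0.00000
At α=0.05: p < α → reject H₀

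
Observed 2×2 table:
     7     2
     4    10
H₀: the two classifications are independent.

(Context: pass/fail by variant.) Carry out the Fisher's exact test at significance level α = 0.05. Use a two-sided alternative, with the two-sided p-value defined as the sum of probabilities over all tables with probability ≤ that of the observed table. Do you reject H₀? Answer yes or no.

Margins: r₁=9, r₂=14, c₁=11, c₂=12, n=23
p_obs = C(9,7)·C(14,4)/C(23,11); sum pmf over tables with pmf ≤ p_obs
p-value (two-sided) = 0.03607
At α=0.05: p < α → reject H₀

reject H₀: yes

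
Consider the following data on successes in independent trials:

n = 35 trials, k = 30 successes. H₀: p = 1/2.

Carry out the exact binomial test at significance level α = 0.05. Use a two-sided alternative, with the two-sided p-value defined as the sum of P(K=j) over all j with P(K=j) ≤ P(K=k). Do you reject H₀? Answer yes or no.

Exact binomial: n=35, k=30, p₀=1/2=0.5000
P(X=j) = C(n,j)·p₀^j·(1−p₀)^(n−j); p = Σ P(X=j) over j with P(X=j) ≤ P(X=30)
p-value (two-sided) = 0.00002
At α=0.05: p < α → reject H₀

reject H₀: yes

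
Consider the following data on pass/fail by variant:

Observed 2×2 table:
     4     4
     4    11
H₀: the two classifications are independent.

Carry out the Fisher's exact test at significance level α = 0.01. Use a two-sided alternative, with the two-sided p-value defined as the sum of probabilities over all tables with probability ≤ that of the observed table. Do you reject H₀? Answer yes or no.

Margins: r₁=8, r₂=15, c₁=8, c₂=15, n=23
p_obs = C(8,4)·C(15,4)/C(23,8); sum pmf over tables with pmf ≤ p_obs
p-value (two-sided) = 0.37120
At α=0.01: p ≥ α → fail to reject H₀

reject H₀: no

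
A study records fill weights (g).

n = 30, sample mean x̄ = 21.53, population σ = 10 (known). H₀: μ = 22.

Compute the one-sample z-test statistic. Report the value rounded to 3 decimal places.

test statistic = -0.257

SE = σ/√n = 10/√30 = 1.8257
z = (x̄−μ₀)/SE = (21.53−22)/1.8257 = -0.2574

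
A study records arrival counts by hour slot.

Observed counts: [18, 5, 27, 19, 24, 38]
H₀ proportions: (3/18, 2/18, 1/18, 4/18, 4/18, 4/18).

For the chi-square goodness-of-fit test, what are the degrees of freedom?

df = k − 1 = 6 − 1 = 5

degrees of freedom = 5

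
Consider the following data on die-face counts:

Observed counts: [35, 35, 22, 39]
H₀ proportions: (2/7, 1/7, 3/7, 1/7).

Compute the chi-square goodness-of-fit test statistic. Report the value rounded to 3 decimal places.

test statistic = 57.083

n = 131; E_i = n·p_i = [37.43, 18.71, 56.14, 18.71]
χ² = (35−37.43)²/37.43 + (35−18.71)²/18.71 + (22−56.14)²/56.14 + (39−18.71)²/18.71 = 57.0827
df = 3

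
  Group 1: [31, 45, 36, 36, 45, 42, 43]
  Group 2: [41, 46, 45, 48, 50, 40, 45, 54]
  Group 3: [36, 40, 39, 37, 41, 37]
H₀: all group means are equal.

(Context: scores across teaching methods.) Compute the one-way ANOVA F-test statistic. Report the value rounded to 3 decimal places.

test statistic = 6.643

Group means [39.71, 46.12, 38.33], grand mean 41.762
SSB = Σnᵢ(x̄ᵢ−x̄)² = 252.173; SSW = ΣΣ(x−x̄ᵢ)² = 341.637
MSB = 252.173/2 = 126.0863; MSW = 341.637/18 = 18.9798
F = MSB/MSW = 6.6432
df = (2, 18)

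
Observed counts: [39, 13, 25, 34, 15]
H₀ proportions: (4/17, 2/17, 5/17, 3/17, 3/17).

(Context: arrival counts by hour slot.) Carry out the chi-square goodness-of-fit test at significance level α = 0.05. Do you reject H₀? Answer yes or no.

n = 126; E_i = n·p_i = [29.65, 14.82, 37.06, 22.24, 22.24]
χ² = (39−29.65)²/29.65 + (13−14.82)²/14.82 + (25−37.06)²/37.06 + (34−22.24)²/22.24 + (15−22.24)²/22.24 = 15.6779
df = 4
p-value (upper-tail) = 0.00348
At α=0.05: p < α → reject H₀

reject H₀: yes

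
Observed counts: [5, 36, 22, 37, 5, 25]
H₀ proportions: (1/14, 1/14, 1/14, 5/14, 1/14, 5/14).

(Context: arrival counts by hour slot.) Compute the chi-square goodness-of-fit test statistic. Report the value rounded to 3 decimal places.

n = 130; E_i = n·p_i = [9.29, 9.29, 9.29, 46.43, 9.29, 46.43]
χ² = (5−9.29)²/9.29 + (36−9.29)²/9.29 + (22−9.29)²/9.29 + (37−46.43)²/46.43 + (5−9.29)²/9.29 + (25−46.43)²/46.43 = 110.0246
df = 5

test statistic = 110.025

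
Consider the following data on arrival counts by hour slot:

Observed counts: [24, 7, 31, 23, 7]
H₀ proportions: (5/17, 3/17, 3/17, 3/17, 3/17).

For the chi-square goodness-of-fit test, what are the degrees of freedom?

df = k − 1 = 5 − 1 = 4

degrees of freedom = 4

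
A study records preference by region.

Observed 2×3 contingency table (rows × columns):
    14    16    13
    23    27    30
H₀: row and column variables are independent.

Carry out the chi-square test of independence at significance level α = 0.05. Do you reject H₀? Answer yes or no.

reject H₀: no

Row totals [43, 80], col totals [37, 43, 43], n=123
χ² = (14−12.93)²/12.93 + (16−15.03)²/15.03 + (13−15.03)²/15.03 + (23−24.07)²/24.07 + (27−27.97)²/27.97 + (30−27.97)²/27.97 = 0.6531
df = 2
p-value (upper-tail) = 0.72141
At α=0.05: p ≥ α → fail to reject H₀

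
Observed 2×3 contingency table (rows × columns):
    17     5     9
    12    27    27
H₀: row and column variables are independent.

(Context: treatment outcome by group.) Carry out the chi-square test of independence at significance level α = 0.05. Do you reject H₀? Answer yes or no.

Row totals [31, 66], col totals [29, 32, 36], n=97
χ² = (17−9.27)²/9.27 + (5−10.23)²/10.23 + (9−11.51)²/11.51 + (12−19.73)²/19.73 + (27−21.77)²/21.77 + (27−24.49)²/24.49 = 14.2080
df = 2
p-value (upper-tail) = 0.00082
At α=0.05: p < α → reject H₀

reject H₀: yes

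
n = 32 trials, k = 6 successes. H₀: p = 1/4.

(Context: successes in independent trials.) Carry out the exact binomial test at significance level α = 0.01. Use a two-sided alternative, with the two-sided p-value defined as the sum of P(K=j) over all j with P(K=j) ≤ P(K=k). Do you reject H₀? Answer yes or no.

reject H₀: no

Exact binomial: n=32, k=6, p₀=1/4=0.2500
P(X=j) = C(n,j)·p₀^j·(1−p₀)^(n−j); p = Σ P(X=j) over j with P(X=j) ≤ P(X=6)
p-value (two-sided) = 0.54121
At α=0.01: p ≥ α → fail to reject H₀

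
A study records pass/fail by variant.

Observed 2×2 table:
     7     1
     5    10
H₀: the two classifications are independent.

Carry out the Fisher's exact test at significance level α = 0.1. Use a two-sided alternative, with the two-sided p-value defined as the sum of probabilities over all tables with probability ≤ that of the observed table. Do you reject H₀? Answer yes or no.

reject H₀: yes

Margins: r₁=8, r₂=15, c₁=12, c₂=11, n=23
p_obs = C(8,7)·C(15,5)/C(23,12); sum pmf over tables with pmf ≤ p_obs
p-value (two-sided) = 0.02719
At α=0.1: p < α → reject H₀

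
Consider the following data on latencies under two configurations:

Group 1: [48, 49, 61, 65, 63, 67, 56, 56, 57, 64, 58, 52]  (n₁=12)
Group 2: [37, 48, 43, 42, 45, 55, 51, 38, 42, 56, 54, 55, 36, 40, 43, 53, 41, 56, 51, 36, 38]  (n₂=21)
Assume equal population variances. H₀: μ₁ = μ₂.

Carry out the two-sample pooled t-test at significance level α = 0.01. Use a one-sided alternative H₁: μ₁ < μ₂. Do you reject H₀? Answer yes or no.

reject H₀: no

x̄₁=58.000, s₁=6.223, n₁=12
x̄₂=45.714, s₂=7.240, n₂=21
s_p² = [11·6.223² + 20·7.240²]/31 = 47.5576
SE = √(s_p²·(1/12+1/21)) = 2.4956
t = (58.000−45.714)/2.4956 = 4.9230
df = 31
p-value (one-sided, H₁ less) = 0.99999
At α=0.01: p ≥ α → fail to reject H₀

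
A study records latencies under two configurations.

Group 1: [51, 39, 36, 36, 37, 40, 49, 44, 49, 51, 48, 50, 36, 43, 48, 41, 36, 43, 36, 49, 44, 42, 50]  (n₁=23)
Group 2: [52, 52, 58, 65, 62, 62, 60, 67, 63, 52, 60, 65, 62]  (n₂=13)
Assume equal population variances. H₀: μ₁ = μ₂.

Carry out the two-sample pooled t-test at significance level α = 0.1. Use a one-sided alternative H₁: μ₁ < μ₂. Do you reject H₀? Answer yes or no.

x̄₁=43.391, s₁=5.614, n₁=23
x̄₂=60.000, s₂=5.132, n₂=13
s_p² = [22·5.614² + 12·5.132²]/34 = 29.6905
SE = √(s_p²·(1/23+1/13)) = 1.8907
t = (43.391−60.000)/1.8907 = -8.7844
df = 34
p-value (one-sided, H₁ less) = 0.00000
At α=0.1: p < α → reject H₀

reject H₀: yes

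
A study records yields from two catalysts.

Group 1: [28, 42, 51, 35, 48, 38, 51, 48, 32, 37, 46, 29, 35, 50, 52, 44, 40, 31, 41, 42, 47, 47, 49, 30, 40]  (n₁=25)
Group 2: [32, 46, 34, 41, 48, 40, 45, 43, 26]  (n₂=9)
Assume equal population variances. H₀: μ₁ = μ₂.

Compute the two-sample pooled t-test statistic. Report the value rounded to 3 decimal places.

test statistic = 0.641

x̄₁=41.320, s₁=7.592, n₁=25
x̄₂=39.444, s₂=7.316, n₂=9
s_p² = [24·7.592² + 8·7.316²]/32 = 56.6144
SE = √(s_p²·(1/25+1/9)) = 2.9249
t = (41.320−39.444)/2.9249 = 0.6412
df = 32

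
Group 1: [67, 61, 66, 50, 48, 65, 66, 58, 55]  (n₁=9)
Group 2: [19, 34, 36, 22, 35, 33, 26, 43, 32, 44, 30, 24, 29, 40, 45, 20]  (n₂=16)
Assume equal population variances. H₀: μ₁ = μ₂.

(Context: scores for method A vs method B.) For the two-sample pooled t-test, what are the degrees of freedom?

degrees of freedom = 23

df = n₁ + n₂ − 2 = 9 + 16 − 2 = 23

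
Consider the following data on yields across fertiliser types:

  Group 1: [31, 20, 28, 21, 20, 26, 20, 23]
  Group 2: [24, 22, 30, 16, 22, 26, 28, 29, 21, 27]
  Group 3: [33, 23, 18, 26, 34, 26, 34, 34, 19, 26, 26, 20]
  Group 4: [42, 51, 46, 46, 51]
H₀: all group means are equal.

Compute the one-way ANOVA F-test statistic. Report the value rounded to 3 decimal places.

test statistic = 29.568

Group means [23.62, 24.50, 26.58, 47.20], grand mean 28.257
SSB = Σnᵢ(x̄ᵢ−x̄)² = 2140.594; SSW = ΣΣ(x−x̄ᵢ)² = 748.092
MSB = 2140.594/3 = 713.5313; MSW = 748.092/31 = 24.1320
F = MSB/MSW = 29.5679
df = (3, 31)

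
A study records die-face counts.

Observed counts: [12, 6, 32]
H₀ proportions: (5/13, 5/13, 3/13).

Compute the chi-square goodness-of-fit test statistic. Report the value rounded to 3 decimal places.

test statistic = 48.107

n = 50; E_i = n·p_i = [19.23, 19.23, 11.54]
χ² = (12−19.23)²/19.23 + (6−19.23)²/19.23 + (32−11.54)²/11.54 = 48.1067
df = 2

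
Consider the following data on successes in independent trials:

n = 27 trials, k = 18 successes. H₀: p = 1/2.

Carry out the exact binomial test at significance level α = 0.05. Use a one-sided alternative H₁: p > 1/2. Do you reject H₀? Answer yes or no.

reject H₀: no

Exact binomial: n=27, k=18, p₀=1/2=0.5000
P(X≥18) from Σ C(n,i)·p₀^i·(1−p₀)^(n−i)
p-value (one-sided, H₁ greater) = 0.06104
At α=0.05: p ≥ α → fail to reject H₀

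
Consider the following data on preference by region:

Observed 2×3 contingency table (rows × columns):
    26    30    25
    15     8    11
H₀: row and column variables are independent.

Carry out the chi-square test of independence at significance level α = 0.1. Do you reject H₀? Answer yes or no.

reject H₀: no

Row totals [81, 34], col totals [41, 38, 36], n=115
χ² = (26−28.88)²/28.88 + (30−26.77)²/26.77 + (25−25.36)²/25.36 + (15−12.12)²/12.12 + (8−11.23)²/11.23 + (11−10.64)²/10.64 = 2.3096
df = 2
p-value (upper-tail) = 0.31512
At α=0.1: p ≥ α → fail to reject H₀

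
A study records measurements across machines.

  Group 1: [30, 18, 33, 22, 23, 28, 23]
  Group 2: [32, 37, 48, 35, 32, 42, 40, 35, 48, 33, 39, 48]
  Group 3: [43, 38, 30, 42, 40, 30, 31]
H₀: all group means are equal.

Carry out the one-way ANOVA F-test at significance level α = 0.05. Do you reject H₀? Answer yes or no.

Group means [25.29, 39.08, 36.29], grand mean 34.615
SSB = Σnᵢ(x̄ᵢ−x̄)² = 868.380; SSW = ΣΣ(x−x̄ᵢ)² = 787.774
MSB = 868.380/2 = 434.1900; MSW = 787.774/23 = 34.2510
F = MSB/MSW = 12.6767
df = (2, 23)
p-value (upper-tail) = 0.00019
At α=0.05: p < α → reject H₀

reject H₀: yes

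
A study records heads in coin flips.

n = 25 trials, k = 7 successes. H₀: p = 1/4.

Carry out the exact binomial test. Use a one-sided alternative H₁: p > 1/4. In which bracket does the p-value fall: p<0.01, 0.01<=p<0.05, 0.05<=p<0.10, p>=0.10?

Exact binomial: n=25, k=7, p₀=1/4=0.2500
P(X≥7) from Σ C(n,i)·p₀^i·(1−p₀)^(n−i)
p-value (one-sided, H₁ greater) = 0.43890
→ bracket: p>=0.10

p-value bracket: p>=0.10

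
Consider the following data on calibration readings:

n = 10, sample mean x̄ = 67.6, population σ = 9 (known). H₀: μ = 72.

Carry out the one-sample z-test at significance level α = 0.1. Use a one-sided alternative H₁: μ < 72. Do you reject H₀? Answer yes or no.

reject H₀: yes

SE = σ/√n = 9/√10 = 2.8460
z = (x̄−μ₀)/SE = (67.6−72)/2.8460 = -1.5460
p-value (one-sided, H₁ less) = 0.06105
At α=0.1: p < α → reject H₀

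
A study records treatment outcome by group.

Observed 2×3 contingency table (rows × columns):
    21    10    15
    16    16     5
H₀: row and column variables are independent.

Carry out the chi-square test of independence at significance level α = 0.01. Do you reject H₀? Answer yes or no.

reject H₀: no

Row totals [46, 37], col totals [37, 26, 20], n=83
χ² = (21−20.51)²/20.51 + (10−14.41)²/14.41 + (15−11.08)²/11.08 + (16−16.49)²/16.49 + (16−11.59)²/11.59 + (5−8.92)²/8.92 = 6.1568
df = 2
p-value (upper-tail) = 0.04603
At α=0.01: p ≥ α → fail to reject H₀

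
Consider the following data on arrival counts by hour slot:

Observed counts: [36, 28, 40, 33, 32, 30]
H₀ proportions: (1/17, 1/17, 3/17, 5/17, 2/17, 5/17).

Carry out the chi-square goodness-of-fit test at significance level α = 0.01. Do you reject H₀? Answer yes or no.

n = 199; E_i = n·p_i = [11.71, 11.71, 35.12, 58.53, 23.41, 58.53]
χ² = (36−11.71)²/11.71 + (28−11.71)²/11.71 + (40−35.12)²/35.12 + (33−58.53)²/58.53 + (32−23.41)²/23.41 + (30−58.53)²/58.53 = 101.9712
df = 5
p-value (upper-tail) = 0.00000
At α=0.01: p < α → reject H₀

reject H₀: yes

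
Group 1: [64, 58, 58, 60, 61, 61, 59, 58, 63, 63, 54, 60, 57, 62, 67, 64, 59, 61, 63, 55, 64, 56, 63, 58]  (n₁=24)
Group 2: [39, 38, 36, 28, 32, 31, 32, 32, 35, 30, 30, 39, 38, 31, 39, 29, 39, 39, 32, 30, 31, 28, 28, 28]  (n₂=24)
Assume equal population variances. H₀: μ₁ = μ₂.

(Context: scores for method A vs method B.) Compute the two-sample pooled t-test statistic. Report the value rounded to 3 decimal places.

x̄₁=60.333, s₁=3.239, n₁=24
x̄₂=33.083, s₂=4.180, n₂=24
s_p² = [23·3.239² + 23·4.180²]/46 = 13.9819
SE = √(s_p²·(1/24+1/24)) = 1.0794
t = (60.333−33.083)/1.0794 = 25.2449
df = 46

test statistic = 25.245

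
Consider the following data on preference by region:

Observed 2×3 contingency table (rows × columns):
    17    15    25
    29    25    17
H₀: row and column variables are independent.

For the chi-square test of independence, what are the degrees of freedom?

degrees of freedom = 2

df = (r−1)(c−1) = (2−1)·(3−1) = 2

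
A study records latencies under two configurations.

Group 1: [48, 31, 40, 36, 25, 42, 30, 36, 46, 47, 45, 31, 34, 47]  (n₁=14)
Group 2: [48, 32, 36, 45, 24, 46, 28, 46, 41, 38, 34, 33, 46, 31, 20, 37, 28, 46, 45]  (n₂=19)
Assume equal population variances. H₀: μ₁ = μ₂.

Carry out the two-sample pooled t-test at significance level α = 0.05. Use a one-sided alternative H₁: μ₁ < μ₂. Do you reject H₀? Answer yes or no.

reject H₀: no

x̄₁=38.429, s₁=7.583, n₁=14
x̄₂=37.053, s₂=8.488, n₂=19
s_p² = [13·7.583² + 18·8.488²]/31 = 65.9476
SE = √(s_p²·(1/14+1/19)) = 2.8603
t = (38.429−37.053)/2.8603 = 0.4810
df = 31
p-value (one-sided, H₁ less) = 0.68307
At α=0.05: p ≥ α → fail to reject H₀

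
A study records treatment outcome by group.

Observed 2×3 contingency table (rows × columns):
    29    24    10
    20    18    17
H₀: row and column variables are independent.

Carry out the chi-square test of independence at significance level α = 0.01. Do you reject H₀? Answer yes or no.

Row totals [63, 55], col totals [49, 42, 27], n=118
χ² = (29−26.16)²/26.16 + (24−22.42)²/22.42 + (10−14.42)²/14.42 + (20−22.84)²/22.84 + (18−19.58)²/19.58 + (17−12.58)²/12.58 = 3.8001
df = 2
p-value (upper-tail) = 0.14956
At α=0.01: p ≥ α → fail to reject H₀

reject H₀: no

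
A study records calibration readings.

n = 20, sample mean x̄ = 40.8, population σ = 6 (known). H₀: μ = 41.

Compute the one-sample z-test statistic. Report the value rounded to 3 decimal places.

test statistic = -0.149

SE = σ/√n = 6/√20 = 1.3416
z = (x̄−μ₀)/SE = (40.8−41)/1.3416 = -0.1491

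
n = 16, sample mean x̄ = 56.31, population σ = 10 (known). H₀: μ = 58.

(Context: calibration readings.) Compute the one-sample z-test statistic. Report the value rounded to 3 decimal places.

test statistic = -0.676

SE = σ/√n = 10/√16 = 2.5000
z = (x̄−μ₀)/SE = (56.31−58)/2.5000 = -0.6760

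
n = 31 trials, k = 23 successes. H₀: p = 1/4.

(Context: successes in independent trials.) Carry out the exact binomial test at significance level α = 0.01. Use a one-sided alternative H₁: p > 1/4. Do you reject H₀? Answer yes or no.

reject H₀: yes

Exact binomial: n=31, k=23, p₀=1/4=0.2500
P(X≥23) from Σ C(n,i)·p₀^i·(1−p₀)^(n−i)
p-value (one-sided, H₁ greater) = 0.00000
At α=0.01: p < α → reject H₀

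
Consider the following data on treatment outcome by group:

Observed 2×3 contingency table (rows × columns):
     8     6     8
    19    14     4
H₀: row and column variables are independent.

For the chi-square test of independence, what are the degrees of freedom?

degrees of freedom = 2

df = (r−1)(c−1) = (2−1)·(3−1) = 2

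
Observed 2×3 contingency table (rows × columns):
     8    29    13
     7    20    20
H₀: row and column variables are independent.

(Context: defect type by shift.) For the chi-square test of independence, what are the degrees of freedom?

df = (r−1)(c−1) = (2−1)·(3−1) = 2

degrees of freedom = 2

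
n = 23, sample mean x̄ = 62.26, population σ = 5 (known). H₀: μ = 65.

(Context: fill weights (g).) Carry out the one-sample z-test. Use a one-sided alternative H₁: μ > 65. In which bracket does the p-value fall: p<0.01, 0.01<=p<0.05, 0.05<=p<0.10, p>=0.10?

SE = σ/√n = 5/√23 = 1.0426
z = (x̄−μ₀)/SE = (62.26−65)/1.0426 = -2.6281
p-value (one-sided, H₁ greater) = 0.99571
→ bracket: p>=0.10

p-value bracket: p>=0.10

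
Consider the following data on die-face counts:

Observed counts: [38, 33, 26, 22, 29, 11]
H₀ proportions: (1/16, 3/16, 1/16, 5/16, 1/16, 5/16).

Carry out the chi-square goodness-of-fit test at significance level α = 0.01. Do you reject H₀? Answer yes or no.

reject H₀: yes

n = 159; E_i = n·p_i = [9.94, 29.81, 9.94, 49.69, 9.94, 49.69]
χ² = (38−9.94)²/9.94 + (33−29.81)²/29.81 + (26−9.94)²/9.94 + (22−49.69)²/49.69 + (29−9.94)²/9.94 + (11−49.69)²/49.69 = 187.6667
df = 5
p-value (upper-tail) = 0.00000
At α=0.01: p < α → reject H₀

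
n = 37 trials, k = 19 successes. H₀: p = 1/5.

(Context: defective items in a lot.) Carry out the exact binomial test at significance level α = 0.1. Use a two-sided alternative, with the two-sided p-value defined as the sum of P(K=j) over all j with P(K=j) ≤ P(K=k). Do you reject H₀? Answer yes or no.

Exact binomial: n=37, k=19, p₀=1/5=0.2000
P(X=j) = C(n,j)·p₀^j·(1−p₀)^(n−j); p = Σ P(X=j) over j with P(X=j) ≤ P(X=19)
p-value (two-sided) = 0.00002
At α=0.1: p < α → reject H₀

reject H₀: yes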